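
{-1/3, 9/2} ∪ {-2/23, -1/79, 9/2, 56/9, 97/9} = {-1/3, -2/23, -1/79, 9/2, 56/9, 97/9}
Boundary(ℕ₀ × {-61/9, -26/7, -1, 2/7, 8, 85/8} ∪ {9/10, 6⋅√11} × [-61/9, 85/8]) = (ℕ₀ × {-61/9, -26/7, -1, 2/7, 8, 85/8}) ∪ ({9/10, 6⋅√11} × [-61/9, 85/8])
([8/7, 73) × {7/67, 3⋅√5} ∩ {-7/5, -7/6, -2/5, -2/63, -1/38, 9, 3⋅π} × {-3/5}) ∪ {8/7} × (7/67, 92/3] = {8/7} × (7/67, 92/3]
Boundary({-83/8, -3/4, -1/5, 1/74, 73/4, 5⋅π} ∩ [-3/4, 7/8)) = {-3/4, -1/5, 1/74}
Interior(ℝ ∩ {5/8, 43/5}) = ∅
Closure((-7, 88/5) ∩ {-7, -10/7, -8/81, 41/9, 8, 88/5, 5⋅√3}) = {-10/7, -8/81, 41/9, 8, 5⋅√3}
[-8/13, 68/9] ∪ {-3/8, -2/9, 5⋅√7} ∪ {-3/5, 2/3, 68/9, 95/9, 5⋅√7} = [-8/13, 68/9] ∪ {95/9, 5⋅√7}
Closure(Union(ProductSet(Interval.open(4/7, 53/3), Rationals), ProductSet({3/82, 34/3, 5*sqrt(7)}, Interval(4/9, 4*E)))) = Union(ProductSet({3/82, 34/3, 5*sqrt(7)}, Interval(4/9, 4*E)), ProductSet(Interval(4/7, 53/3), Reals))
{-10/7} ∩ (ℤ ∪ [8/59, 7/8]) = ∅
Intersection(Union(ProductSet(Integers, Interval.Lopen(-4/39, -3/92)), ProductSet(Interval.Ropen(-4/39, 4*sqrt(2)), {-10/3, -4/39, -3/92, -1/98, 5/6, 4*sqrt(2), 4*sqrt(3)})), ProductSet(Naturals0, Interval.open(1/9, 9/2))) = ProductSet(Range(0, 6, 1), {5/6})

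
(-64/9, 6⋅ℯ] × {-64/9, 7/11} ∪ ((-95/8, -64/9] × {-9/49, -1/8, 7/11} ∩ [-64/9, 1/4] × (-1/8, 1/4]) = (-64/9, 6⋅ℯ] × {-64/9, 7/11}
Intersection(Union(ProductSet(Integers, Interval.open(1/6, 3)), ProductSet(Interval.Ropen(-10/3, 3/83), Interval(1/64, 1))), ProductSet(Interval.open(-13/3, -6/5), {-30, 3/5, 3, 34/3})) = ProductSet(Union(Interval.Ropen(-10/3, -6/5), Range(-4, -1, 1)), {3/5})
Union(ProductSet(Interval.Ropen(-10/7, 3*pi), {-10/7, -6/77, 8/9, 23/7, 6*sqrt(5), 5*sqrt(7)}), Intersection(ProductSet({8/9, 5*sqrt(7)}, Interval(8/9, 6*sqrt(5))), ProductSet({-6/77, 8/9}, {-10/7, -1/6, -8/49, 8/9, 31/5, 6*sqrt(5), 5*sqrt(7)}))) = Union(ProductSet({8/9}, {8/9, 31/5, 6*sqrt(5), 5*sqrt(7)}), ProductSet(Interval.Ropen(-10/7, 3*pi), {-10/7, -6/77, 8/9, 23/7, 6*sqrt(5), 5*sqrt(7)}))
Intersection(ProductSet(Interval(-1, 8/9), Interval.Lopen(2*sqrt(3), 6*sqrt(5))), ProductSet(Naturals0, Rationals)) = ProductSet(Range(0, 1, 1), Intersection(Interval.Lopen(2*sqrt(3), 6*sqrt(5)), Rationals))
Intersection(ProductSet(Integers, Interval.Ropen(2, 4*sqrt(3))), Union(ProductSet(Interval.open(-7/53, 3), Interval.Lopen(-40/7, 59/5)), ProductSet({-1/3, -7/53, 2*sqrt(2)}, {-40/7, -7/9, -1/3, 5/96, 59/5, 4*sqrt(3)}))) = ProductSet(Range(0, 3, 1), Interval.Ropen(2, 4*sqrt(3)))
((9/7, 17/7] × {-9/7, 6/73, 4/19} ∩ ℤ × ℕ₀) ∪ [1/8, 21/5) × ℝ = [1/8, 21/5) × ℝ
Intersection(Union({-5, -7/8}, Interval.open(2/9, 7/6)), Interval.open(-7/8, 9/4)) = Interval.open(2/9, 7/6)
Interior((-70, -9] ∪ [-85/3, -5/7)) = (-70, -5/7)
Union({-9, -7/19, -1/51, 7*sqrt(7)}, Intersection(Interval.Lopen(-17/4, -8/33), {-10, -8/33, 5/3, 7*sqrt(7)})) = {-9, -7/19, -8/33, -1/51, 7*sqrt(7)}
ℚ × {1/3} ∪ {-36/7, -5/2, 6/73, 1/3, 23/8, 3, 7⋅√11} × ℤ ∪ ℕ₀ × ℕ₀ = (ℕ₀ × ℕ₀) ∪ (ℚ × {1/3}) ∪ ({-36/7, -5/2, 6/73, 1/3, 23/8, 3, 7⋅√11} × ℤ)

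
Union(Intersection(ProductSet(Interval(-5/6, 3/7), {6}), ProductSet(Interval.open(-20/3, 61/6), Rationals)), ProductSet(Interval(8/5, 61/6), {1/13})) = Union(ProductSet(Interval(-5/6, 3/7), {6}), ProductSet(Interval(8/5, 61/6), {1/13}))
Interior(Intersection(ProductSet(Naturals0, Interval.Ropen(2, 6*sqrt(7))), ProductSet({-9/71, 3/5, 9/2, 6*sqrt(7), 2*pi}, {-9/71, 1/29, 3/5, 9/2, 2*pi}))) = EmptySet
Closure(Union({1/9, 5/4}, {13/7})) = {1/9, 5/4, 13/7}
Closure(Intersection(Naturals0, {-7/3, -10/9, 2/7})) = EmptySet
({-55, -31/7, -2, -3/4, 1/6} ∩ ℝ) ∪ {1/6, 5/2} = {-55, -31/7, -2, -3/4, 1/6, 5/2}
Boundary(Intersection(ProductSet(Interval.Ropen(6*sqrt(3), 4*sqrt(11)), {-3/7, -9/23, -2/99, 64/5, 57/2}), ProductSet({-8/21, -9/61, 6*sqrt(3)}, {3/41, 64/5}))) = ProductSet({6*sqrt(3)}, {64/5})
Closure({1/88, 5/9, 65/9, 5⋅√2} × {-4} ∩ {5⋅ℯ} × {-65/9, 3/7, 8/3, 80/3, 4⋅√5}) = ∅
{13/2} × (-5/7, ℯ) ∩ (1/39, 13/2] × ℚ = {13/2} × (ℚ ∩ (-5/7, ℯ))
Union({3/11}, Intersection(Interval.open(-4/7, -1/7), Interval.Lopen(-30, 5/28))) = Union({3/11}, Interval.open(-4/7, -1/7))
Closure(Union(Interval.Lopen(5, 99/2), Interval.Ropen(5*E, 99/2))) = Interval(5, 99/2)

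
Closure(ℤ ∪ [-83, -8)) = ℤ ∪ [-83, -8]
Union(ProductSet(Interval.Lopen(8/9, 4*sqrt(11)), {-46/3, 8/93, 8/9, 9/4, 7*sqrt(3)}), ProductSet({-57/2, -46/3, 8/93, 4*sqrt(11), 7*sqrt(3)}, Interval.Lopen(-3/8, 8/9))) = Union(ProductSet({-57/2, -46/3, 8/93, 4*sqrt(11), 7*sqrt(3)}, Interval.Lopen(-3/8, 8/9)), ProductSet(Interval.Lopen(8/9, 4*sqrt(11)), {-46/3, 8/93, 8/9, 9/4, 7*sqrt(3)}))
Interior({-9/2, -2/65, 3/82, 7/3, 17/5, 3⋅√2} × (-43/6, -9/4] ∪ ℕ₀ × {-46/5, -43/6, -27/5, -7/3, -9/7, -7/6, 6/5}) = ∅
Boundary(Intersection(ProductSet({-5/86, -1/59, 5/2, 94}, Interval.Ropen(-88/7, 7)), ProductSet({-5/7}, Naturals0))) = EmptySet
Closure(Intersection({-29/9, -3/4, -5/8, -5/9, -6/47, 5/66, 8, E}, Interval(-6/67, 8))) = {5/66, 8, E}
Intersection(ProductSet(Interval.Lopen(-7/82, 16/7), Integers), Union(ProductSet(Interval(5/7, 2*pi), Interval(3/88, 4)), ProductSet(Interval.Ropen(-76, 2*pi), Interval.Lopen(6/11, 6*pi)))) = ProductSet(Interval.Lopen(-7/82, 16/7), Range(1, 19, 1))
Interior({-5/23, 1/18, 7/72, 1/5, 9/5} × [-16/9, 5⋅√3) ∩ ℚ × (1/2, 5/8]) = ∅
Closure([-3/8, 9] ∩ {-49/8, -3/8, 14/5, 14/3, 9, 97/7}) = {-3/8, 14/5, 14/3, 9}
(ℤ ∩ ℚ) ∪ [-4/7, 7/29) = ℤ ∪ [-4/7, 7/29)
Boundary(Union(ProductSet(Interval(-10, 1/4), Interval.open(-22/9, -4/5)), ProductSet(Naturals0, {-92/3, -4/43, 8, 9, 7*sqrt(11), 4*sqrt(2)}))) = Union(ProductSet({-10, 1/4}, Interval(-22/9, -4/5)), ProductSet(Interval(-10, 1/4), {-22/9, -4/5}), ProductSet(Naturals0, {-92/3, -4/43, 8, 9, 7*sqrt(11), 4*sqrt(2)}))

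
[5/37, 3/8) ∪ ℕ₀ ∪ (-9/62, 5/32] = (-9/62, 3/8) ∪ ℕ₀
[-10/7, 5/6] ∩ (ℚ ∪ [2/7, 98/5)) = [2/7, 5/6] ∪ (ℚ ∩ [-10/7, 5/6])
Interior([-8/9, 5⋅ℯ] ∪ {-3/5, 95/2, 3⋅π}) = (-8/9, 5⋅ℯ)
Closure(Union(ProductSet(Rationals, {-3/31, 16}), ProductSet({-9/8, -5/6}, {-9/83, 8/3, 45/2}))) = Union(ProductSet({-9/8, -5/6}, {-9/83, 8/3, 45/2}), ProductSet(Reals, {-3/31, 16}))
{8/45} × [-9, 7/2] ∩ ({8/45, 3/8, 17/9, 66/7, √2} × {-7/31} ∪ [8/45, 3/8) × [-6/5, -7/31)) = {8/45} × [-6/5, -7/31]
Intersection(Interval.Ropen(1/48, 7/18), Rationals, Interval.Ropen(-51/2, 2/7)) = Intersection(Interval.Ropen(1/48, 2/7), Rationals)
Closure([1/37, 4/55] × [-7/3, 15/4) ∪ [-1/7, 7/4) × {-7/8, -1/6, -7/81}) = ([-1/7, 7/4] × {-7/8, -1/6, -7/81}) ∪ ([1/37, 4/55] × [-7/3, 15/4])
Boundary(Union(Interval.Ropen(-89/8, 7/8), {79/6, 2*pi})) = {-89/8, 7/8, 79/6, 2*pi}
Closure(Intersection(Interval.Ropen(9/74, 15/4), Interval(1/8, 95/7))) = Interval(1/8, 15/4)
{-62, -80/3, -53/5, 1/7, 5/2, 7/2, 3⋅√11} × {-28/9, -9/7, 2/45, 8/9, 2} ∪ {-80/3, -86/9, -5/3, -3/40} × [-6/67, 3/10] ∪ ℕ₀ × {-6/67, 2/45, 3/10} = (ℕ₀ × {-6/67, 2/45, 3/10}) ∪ ({-80/3, -86/9, -5/3, -3/40} × [-6/67, 3/10]) ∪ ({-62, -80/3, -53/5, 1/7, 5/2, 7/2, 3⋅√11} × {-28/9, -9/7, 2/45, 8/9, 2})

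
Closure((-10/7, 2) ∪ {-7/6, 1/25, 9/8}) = [-10/7, 2]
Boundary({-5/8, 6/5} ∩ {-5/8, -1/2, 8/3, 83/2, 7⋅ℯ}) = {-5/8}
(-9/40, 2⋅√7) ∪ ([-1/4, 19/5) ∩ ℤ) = (-9/40, 2⋅√7) ∪ {0, 1, 2, 3}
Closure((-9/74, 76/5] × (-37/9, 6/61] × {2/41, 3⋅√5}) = (({-9/74, 76/5} × [-37/9, 6/61]) ∪ ([-9/74, 76/5] × {-37/9, 6/61}) ∪ ((-9/74, 76/5] × (-37/9, 6/61])) × {2/41, 3⋅√5}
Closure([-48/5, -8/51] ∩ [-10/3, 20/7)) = [-10/3, -8/51]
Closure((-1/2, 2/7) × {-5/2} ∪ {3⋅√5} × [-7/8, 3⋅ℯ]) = ([-1/2, 2/7] × {-5/2}) ∪ ({3⋅√5} × [-7/8, 3⋅ℯ])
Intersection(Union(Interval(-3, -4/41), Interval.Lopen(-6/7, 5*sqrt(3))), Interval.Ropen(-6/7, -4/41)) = Interval.Ropen(-6/7, -4/41)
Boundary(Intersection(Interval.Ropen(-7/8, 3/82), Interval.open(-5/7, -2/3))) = {-5/7, -2/3}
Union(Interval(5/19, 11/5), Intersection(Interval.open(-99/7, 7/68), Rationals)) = Union(Intersection(Interval.open(-99/7, 7/68), Rationals), Interval(5/19, 11/5))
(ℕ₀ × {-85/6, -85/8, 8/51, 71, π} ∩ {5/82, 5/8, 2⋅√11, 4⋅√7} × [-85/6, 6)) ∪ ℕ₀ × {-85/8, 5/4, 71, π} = ℕ₀ × {-85/8, 5/4, 71, π}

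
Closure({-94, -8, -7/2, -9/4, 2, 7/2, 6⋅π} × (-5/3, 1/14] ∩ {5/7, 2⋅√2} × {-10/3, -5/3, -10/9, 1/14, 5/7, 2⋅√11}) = ∅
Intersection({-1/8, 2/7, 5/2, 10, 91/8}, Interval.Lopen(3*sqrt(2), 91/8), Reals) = {10, 91/8}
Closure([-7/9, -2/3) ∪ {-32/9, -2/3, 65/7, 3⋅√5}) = {-32/9, 65/7, 3⋅√5} ∪ [-7/9, -2/3]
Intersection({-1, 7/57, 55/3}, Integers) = {-1}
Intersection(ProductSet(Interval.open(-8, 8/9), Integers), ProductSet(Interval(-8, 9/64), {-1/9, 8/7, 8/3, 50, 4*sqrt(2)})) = ProductSet(Interval.Lopen(-8, 9/64), {50})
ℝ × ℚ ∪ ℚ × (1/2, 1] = (ℝ × ℚ) ∪ (ℚ × (1/2, 1])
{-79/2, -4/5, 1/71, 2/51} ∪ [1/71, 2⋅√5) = {-79/2, -4/5} ∪ [1/71, 2⋅√5)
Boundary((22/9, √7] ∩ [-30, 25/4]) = {22/9, √7}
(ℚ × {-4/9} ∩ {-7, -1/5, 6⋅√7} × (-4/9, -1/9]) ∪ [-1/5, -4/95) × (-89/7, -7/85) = [-1/5, -4/95) × (-89/7, -7/85)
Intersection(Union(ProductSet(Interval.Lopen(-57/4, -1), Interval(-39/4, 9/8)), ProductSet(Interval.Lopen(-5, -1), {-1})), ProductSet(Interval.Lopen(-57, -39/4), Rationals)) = ProductSet(Interval.Lopen(-57/4, -39/4), Intersection(Interval(-39/4, 9/8), Rationals))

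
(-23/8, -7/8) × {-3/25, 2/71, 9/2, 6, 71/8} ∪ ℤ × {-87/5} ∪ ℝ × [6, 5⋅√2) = (ℤ × {-87/5}) ∪ (ℝ × [6, 5⋅√2)) ∪ ((-23/8, -7/8) × {-3/25, 2/71, 9/2, 6, 71/8})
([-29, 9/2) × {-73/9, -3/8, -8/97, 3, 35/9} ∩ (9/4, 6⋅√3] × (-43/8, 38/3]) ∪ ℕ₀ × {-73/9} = (ℕ₀ × {-73/9}) ∪ ((9/4, 9/2) × {-3/8, -8/97, 3, 35/9})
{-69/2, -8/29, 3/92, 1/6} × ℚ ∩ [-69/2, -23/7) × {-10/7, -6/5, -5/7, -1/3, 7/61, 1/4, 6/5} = {-69/2} × {-10/7, -6/5, -5/7, -1/3, 7/61, 1/4, 6/5}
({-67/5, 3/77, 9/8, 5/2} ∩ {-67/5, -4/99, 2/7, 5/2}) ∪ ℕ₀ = {-67/5, 5/2} ∪ ℕ₀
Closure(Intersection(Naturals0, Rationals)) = Naturals0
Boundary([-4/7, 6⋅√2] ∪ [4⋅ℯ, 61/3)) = {-4/7, 61/3, 6⋅√2, 4⋅ℯ}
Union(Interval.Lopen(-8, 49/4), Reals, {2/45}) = Interval(-oo, oo)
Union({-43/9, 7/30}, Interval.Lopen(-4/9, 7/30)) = Union({-43/9}, Interval.Lopen(-4/9, 7/30))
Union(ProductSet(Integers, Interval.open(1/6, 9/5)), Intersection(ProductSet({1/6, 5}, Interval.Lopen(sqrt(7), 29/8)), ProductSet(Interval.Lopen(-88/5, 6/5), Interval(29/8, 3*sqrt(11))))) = Union(ProductSet({1/6}, {29/8}), ProductSet(Integers, Interval.open(1/6, 9/5)))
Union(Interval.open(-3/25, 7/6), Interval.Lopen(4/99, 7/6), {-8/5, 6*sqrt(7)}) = Union({-8/5, 6*sqrt(7)}, Interval.Lopen(-3/25, 7/6))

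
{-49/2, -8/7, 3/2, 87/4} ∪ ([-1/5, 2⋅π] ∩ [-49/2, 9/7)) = {-49/2, -8/7, 3/2, 87/4} ∪ [-1/5, 9/7)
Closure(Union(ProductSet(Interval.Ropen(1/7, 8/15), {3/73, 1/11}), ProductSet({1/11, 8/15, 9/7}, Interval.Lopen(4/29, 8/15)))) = Union(ProductSet({1/11, 8/15, 9/7}, Interval(4/29, 8/15)), ProductSet(Interval(1/7, 8/15), {3/73, 1/11}))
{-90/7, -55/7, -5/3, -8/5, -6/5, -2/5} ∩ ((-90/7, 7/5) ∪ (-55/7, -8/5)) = {-55/7, -5/3, -8/5, -6/5, -2/5}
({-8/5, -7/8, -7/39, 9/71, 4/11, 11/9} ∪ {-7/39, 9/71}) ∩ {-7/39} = {-7/39}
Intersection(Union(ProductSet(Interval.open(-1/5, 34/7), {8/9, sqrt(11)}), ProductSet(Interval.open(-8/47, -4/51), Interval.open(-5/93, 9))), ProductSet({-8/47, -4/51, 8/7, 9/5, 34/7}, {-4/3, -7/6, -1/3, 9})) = EmptySet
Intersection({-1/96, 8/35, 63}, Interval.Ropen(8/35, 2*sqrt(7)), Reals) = {8/35}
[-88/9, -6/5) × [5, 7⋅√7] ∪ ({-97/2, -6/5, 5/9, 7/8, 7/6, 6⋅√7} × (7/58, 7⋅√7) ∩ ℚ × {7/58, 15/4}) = ({-97/2, -6/5, 5/9, 7/8, 7/6} × {15/4}) ∪ ([-88/9, -6/5) × [5, 7⋅√7])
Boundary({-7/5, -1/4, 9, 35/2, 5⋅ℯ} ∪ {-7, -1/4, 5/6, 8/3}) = {-7, -7/5, -1/4, 5/6, 8/3, 9, 35/2, 5⋅ℯ}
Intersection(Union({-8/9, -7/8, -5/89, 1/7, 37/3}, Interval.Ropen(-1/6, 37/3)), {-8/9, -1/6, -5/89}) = {-8/9, -1/6, -5/89}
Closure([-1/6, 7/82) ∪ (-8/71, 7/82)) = [-1/6, 7/82]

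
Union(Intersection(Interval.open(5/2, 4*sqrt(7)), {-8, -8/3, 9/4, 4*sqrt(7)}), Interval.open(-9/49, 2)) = Interval.open(-9/49, 2)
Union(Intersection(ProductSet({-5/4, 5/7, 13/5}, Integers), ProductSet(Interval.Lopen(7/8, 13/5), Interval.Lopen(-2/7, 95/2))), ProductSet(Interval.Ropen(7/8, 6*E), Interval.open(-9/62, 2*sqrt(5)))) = Union(ProductSet({13/5}, Range(0, 48, 1)), ProductSet(Interval.Ropen(7/8, 6*E), Interval.open(-9/62, 2*sqrt(5))))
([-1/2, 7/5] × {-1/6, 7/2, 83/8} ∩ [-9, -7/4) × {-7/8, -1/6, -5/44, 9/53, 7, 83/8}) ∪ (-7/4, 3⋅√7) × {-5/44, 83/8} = (-7/4, 3⋅√7) × {-5/44, 83/8}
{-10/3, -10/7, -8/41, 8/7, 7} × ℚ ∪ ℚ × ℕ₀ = (ℚ × ℕ₀) ∪ ({-10/3, -10/7, -8/41, 8/7, 7} × ℚ)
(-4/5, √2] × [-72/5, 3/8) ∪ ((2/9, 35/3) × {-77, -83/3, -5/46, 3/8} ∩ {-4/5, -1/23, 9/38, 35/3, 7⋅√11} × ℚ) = ({9/38} × {-77, -83/3, -5/46, 3/8}) ∪ ((-4/5, √2] × [-72/5, 3/8))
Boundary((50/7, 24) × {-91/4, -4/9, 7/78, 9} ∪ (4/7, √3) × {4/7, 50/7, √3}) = ([50/7, 24] × {-91/4, -4/9, 7/78, 9}) ∪ ([4/7, √3] × {4/7, 50/7, √3})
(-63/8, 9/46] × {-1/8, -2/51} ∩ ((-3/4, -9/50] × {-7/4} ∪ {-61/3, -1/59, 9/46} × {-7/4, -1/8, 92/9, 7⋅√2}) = {-1/59, 9/46} × {-1/8}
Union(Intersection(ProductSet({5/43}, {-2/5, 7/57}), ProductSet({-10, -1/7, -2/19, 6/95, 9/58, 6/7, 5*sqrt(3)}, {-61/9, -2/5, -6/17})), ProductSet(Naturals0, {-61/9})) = ProductSet(Naturals0, {-61/9})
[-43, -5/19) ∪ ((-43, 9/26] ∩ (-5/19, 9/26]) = [-43, -5/19) ∪ (-5/19, 9/26]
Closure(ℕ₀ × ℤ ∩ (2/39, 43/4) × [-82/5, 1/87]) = {1, 2, …, 10} × {-16, -15, …, 0}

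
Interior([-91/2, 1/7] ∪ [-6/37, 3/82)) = (-91/2, 1/7)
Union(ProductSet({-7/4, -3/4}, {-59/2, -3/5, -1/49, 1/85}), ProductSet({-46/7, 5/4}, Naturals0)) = Union(ProductSet({-46/7, 5/4}, Naturals0), ProductSet({-7/4, -3/4}, {-59/2, -3/5, -1/49, 1/85}))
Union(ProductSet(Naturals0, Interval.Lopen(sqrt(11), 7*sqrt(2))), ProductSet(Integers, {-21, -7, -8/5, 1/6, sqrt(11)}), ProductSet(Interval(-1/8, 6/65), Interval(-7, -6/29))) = Union(ProductSet(Integers, {-21, -7, -8/5, 1/6, sqrt(11)}), ProductSet(Interval(-1/8, 6/65), Interval(-7, -6/29)), ProductSet(Naturals0, Interval.Lopen(sqrt(11), 7*sqrt(2))))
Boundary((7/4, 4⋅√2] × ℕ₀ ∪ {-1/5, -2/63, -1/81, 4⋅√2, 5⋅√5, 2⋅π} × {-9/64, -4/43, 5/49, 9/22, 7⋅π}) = ([7/4, 4⋅√2] × ℕ₀) ∪ ({-1/5, -2/63, -1/81, 4⋅√2, 5⋅√5, 2⋅π} × {-9/64, -4/43, 5/49, 9/22, 7⋅π})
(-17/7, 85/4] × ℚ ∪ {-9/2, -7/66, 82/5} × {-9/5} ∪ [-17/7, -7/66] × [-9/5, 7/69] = ({-9/2, -7/66, 82/5} × {-9/5}) ∪ ((-17/7, 85/4] × ℚ) ∪ ([-17/7, -7/66] × [-9/5, 7/69])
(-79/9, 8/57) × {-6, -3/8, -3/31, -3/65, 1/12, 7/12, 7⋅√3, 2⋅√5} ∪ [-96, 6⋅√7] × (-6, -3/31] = ([-96, 6⋅√7] × (-6, -3/31]) ∪ ((-79/9, 8/57) × {-6, -3/8, -3/31, -3/65, 1/12, 7/12, 7⋅√3, 2⋅√5})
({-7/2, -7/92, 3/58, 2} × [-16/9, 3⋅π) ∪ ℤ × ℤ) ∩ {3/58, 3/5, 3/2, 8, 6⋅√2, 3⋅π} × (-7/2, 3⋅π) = ({8} × {-3, -2, …, 9}) ∪ ({3/58} × [-16/9, 3⋅π))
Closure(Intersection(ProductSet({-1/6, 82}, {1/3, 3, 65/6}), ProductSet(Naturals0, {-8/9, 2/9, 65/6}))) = ProductSet({82}, {65/6})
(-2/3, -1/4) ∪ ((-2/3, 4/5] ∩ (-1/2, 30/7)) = (-2/3, 4/5]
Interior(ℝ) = ℝ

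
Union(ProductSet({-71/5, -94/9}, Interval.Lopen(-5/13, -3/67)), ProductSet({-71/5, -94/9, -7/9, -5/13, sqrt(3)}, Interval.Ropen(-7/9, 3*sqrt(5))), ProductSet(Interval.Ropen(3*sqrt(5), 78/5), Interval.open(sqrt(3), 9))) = Union(ProductSet({-71/5, -94/9, -7/9, -5/13, sqrt(3)}, Interval.Ropen(-7/9, 3*sqrt(5))), ProductSet(Interval.Ropen(3*sqrt(5), 78/5), Interval.open(sqrt(3), 9)))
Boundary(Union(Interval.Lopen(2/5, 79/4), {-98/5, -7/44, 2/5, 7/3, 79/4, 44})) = {-98/5, -7/44, 2/5, 79/4, 44}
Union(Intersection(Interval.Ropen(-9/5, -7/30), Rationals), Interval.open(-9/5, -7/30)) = Union(Intersection(Interval.Ropen(-9/5, -7/30), Rationals), Interval.Ropen(-9/5, -7/30))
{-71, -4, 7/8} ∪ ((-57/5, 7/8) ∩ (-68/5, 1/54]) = {-71, 7/8} ∪ (-57/5, 1/54]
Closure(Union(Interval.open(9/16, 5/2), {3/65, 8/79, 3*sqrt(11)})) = Union({3/65, 8/79, 3*sqrt(11)}, Interval(9/16, 5/2))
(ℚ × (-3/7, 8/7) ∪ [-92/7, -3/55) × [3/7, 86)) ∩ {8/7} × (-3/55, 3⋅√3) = {8/7} × (-3/55, 8/7)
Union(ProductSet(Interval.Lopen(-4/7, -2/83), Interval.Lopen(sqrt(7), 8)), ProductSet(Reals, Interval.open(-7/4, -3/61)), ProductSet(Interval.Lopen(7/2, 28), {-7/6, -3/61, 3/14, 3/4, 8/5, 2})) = Union(ProductSet(Interval.Lopen(-4/7, -2/83), Interval.Lopen(sqrt(7), 8)), ProductSet(Interval.Lopen(7/2, 28), {-7/6, -3/61, 3/14, 3/4, 8/5, 2}), ProductSet(Reals, Interval.open(-7/4, -3/61)))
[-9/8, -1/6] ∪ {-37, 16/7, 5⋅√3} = {-37, 16/7, 5⋅√3} ∪ [-9/8, -1/6]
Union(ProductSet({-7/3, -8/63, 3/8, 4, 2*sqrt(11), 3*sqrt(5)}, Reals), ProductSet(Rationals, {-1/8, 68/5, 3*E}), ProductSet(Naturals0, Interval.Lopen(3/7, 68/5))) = Union(ProductSet({-7/3, -8/63, 3/8, 4, 2*sqrt(11), 3*sqrt(5)}, Reals), ProductSet(Naturals0, Interval.Lopen(3/7, 68/5)), ProductSet(Rationals, {-1/8, 68/5, 3*E}))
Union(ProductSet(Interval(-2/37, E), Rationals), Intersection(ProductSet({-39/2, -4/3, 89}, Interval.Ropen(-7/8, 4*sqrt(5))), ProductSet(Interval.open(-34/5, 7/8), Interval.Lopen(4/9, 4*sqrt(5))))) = Union(ProductSet({-4/3}, Interval.open(4/9, 4*sqrt(5))), ProductSet(Interval(-2/37, E), Rationals))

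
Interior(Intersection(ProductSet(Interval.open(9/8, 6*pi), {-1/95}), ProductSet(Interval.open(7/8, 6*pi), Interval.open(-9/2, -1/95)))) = EmptySet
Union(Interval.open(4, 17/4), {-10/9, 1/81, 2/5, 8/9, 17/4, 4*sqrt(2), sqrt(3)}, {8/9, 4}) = Union({-10/9, 1/81, 2/5, 8/9, 4*sqrt(2), sqrt(3)}, Interval(4, 17/4))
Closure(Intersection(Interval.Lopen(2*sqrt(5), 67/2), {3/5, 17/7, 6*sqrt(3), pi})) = {6*sqrt(3)}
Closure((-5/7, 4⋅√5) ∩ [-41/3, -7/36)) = [-5/7, -7/36]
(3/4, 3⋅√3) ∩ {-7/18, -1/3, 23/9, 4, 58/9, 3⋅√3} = {23/9, 4}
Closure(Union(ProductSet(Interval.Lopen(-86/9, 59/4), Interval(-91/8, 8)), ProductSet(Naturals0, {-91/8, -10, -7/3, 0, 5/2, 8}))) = Union(ProductSet(Interval(-86/9, 59/4), Interval(-91/8, 8)), ProductSet(Union(Interval(-86/9, 59/4), Naturals0), {-91/8, 8}), ProductSet(Union(Complement(Naturals0, Interval.open(-86/9, 59/4)), Naturals0), {-91/8, -10, -7/3, 0, 5/2, 8}))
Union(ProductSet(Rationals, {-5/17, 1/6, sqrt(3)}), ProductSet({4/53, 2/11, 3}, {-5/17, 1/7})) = Union(ProductSet({4/53, 2/11, 3}, {-5/17, 1/7}), ProductSet(Rationals, {-5/17, 1/6, sqrt(3)}))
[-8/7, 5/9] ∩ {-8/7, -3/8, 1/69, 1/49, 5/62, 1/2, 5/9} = {-8/7, -3/8, 1/69, 1/49, 5/62, 1/2, 5/9}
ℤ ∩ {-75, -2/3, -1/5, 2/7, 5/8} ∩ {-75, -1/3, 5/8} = {-75}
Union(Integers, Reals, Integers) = Reals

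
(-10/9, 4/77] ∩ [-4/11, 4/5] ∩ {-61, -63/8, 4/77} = {4/77}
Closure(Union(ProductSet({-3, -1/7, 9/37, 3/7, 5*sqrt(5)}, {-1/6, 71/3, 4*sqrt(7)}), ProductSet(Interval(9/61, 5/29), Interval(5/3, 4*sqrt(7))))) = Union(ProductSet({-3, -1/7, 9/37, 3/7, 5*sqrt(5)}, {-1/6, 71/3, 4*sqrt(7)}), ProductSet(Interval(9/61, 5/29), Interval(5/3, 4*sqrt(7))))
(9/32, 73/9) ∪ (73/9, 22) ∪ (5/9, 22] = (9/32, 22]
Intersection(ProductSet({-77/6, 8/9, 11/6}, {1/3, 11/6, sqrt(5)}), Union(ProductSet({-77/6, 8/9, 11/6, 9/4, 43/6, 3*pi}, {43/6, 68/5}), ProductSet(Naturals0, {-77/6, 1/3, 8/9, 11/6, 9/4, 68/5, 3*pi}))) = EmptySet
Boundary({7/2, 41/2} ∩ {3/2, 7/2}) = {7/2}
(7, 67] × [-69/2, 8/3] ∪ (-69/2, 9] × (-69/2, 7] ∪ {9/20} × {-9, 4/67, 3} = ((-69/2, 9] × (-69/2, 7]) ∪ ((7, 67] × [-69/2, 8/3])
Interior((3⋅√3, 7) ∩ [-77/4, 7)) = (3⋅√3, 7)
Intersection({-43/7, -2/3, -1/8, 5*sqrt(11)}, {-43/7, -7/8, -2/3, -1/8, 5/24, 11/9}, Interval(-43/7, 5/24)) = {-43/7, -2/3, -1/8}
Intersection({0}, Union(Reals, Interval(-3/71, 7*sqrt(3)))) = {0}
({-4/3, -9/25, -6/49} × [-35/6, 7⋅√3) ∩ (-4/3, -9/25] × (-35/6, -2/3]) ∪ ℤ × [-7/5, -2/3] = (ℤ × [-7/5, -2/3]) ∪ ({-9/25} × (-35/6, -2/3])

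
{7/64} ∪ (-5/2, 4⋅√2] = (-5/2, 4⋅√2]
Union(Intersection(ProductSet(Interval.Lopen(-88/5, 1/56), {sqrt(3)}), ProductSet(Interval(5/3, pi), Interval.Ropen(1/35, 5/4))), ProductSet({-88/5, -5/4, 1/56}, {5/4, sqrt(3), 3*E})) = ProductSet({-88/5, -5/4, 1/56}, {5/4, sqrt(3), 3*E})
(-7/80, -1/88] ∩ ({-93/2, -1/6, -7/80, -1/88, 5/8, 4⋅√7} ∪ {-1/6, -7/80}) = {-1/88}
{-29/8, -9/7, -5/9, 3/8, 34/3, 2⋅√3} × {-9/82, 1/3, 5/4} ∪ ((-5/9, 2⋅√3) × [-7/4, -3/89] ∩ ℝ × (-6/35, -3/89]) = ((-5/9, 2⋅√3) × (-6/35, -3/89]) ∪ ({-29/8, -9/7, -5/9, 3/8, 34/3, 2⋅√3} × {-9/82, 1/3, 5/4})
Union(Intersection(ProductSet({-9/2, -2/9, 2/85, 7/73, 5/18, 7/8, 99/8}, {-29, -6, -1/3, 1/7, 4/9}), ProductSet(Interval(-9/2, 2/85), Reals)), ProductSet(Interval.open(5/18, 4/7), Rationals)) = Union(ProductSet({-9/2, -2/9, 2/85}, {-29, -6, -1/3, 1/7, 4/9}), ProductSet(Interval.open(5/18, 4/7), Rationals))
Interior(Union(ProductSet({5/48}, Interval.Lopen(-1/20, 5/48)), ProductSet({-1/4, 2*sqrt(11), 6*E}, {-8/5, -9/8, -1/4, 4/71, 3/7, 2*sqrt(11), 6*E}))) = EmptySet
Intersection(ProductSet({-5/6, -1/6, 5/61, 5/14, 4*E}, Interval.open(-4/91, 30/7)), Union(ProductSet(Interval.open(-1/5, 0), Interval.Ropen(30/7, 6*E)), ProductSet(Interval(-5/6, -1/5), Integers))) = ProductSet({-5/6}, Range(0, 5, 1))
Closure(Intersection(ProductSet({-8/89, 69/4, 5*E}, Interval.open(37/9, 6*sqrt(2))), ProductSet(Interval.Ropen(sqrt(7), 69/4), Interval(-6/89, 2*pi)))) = ProductSet({5*E}, Interval(37/9, 2*pi))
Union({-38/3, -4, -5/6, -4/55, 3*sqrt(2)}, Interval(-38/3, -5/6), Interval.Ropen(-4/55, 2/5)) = Union({3*sqrt(2)}, Interval(-38/3, -5/6), Interval.Ropen(-4/55, 2/5))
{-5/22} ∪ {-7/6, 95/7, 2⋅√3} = {-7/6, -5/22, 95/7, 2⋅√3}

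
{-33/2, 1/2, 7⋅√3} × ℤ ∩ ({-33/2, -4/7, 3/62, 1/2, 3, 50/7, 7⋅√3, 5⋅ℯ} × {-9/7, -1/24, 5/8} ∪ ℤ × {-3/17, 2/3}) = ∅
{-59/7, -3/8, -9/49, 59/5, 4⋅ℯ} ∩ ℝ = {-59/7, -3/8, -9/49, 59/5, 4⋅ℯ}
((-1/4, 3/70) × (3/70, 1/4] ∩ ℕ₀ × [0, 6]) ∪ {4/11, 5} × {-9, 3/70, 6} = ({4/11, 5} × {-9, 3/70, 6}) ∪ ({0} × (3/70, 1/4])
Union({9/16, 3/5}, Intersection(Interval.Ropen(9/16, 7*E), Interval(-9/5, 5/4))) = Interval(9/16, 5/4)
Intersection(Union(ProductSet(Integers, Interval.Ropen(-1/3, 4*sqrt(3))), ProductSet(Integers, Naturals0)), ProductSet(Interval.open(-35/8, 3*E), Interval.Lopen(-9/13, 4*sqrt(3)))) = ProductSet(Range(-4, 9, 1), Union(Interval.Ropen(-1/3, 4*sqrt(3)), Range(0, 7, 1)))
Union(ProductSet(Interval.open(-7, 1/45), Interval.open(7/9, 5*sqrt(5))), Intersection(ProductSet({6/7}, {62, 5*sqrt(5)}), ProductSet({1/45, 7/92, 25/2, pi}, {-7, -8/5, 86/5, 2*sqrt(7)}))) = ProductSet(Interval.open(-7, 1/45), Interval.open(7/9, 5*sqrt(5)))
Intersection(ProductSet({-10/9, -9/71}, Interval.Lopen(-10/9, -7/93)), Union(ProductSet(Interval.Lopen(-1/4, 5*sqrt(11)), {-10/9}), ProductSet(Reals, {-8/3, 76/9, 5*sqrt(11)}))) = EmptySet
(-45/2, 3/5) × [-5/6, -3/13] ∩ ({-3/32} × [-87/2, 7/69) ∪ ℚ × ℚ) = ({-3/32} × [-5/6, -3/13]) ∪ ((ℚ ∩ (-45/2, 3/5)) × (ℚ ∩ [-5/6, -3/13]))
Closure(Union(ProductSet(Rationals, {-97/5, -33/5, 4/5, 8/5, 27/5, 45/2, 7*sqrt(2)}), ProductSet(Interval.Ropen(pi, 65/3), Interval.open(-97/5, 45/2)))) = Union(ProductSet({65/3, pi}, Interval(-97/5, 45/2)), ProductSet(Interval.Ropen(pi, 65/3), Interval.open(-97/5, 45/2)), ProductSet(Reals, {-97/5, 45/2}), ProductSet(Union(Interval(-oo, pi), Interval(65/3, oo), Rationals), {-97/5, -33/5, 4/5, 8/5, 27/5, 45/2, 7*sqrt(2)}))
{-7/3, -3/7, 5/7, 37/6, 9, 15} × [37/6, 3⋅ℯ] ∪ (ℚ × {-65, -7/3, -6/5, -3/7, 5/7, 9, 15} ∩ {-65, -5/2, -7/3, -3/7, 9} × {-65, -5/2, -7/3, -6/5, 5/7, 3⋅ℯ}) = ({-65, -5/2, -7/3, -3/7, 9} × {-65, -7/3, -6/5, 5/7}) ∪ ({-7/3, -3/7, 5/7, 37/6, 9, 15} × [37/6, 3⋅ℯ])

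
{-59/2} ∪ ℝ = ℝ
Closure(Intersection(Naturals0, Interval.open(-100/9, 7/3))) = Range(0, 3, 1)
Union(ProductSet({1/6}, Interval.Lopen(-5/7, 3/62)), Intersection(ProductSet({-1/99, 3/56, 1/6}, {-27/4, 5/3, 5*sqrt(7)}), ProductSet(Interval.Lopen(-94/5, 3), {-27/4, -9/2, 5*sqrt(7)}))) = Union(ProductSet({1/6}, Interval.Lopen(-5/7, 3/62)), ProductSet({-1/99, 3/56, 1/6}, {-27/4, 5*sqrt(7)}))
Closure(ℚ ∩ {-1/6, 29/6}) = {-1/6, 29/6}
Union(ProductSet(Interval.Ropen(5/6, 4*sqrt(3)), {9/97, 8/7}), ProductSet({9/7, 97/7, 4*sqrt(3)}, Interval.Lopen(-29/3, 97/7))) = Union(ProductSet({9/7, 97/7, 4*sqrt(3)}, Interval.Lopen(-29/3, 97/7)), ProductSet(Interval.Ropen(5/6, 4*sqrt(3)), {9/97, 8/7}))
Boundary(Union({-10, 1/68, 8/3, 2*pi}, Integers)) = Union({1/68, 8/3, 2*pi}, Integers)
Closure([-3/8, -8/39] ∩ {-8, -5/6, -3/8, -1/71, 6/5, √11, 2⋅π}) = {-3/8}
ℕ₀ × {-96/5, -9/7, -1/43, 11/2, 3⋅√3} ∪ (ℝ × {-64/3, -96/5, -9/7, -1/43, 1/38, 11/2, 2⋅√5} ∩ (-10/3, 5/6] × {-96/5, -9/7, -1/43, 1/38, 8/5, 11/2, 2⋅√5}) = (ℕ₀ × {-96/5, -9/7, -1/43, 11/2, 3⋅√3}) ∪ ((-10/3, 5/6] × {-96/5, -9/7, -1/43, 1/38, 11/2, 2⋅√5})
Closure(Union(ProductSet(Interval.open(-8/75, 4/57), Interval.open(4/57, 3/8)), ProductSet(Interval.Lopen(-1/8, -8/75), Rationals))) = Union(ProductSet({-8/75, 4/57}, Interval(4/57, 3/8)), ProductSet(Interval(-1/8, -8/75), Interval(-oo, oo)), ProductSet(Interval.Lopen(-1/8, -8/75), Rationals), ProductSet(Interval(-8/75, 4/57), {4/57, 3/8}), ProductSet(Interval.open(-8/75, 4/57), Interval.open(4/57, 3/8)))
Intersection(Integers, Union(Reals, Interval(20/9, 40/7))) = Integers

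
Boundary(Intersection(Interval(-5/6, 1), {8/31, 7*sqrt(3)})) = {8/31}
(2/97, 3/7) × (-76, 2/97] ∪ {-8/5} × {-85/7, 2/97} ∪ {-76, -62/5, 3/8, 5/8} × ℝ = ({-8/5} × {-85/7, 2/97}) ∪ ({-76, -62/5, 3/8, 5/8} × ℝ) ∪ ((2/97, 3/7) × (-76, 2/97])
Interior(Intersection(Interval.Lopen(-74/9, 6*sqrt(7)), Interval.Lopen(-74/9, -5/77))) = Interval.open(-74/9, -5/77)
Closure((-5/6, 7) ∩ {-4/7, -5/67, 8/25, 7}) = {-4/7, -5/67, 8/25}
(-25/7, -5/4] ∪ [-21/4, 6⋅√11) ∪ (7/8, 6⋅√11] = [-21/4, 6⋅√11]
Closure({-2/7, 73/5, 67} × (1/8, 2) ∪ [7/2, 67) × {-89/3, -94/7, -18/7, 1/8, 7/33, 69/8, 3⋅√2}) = ({-2/7, 73/5, 67} × [1/8, 2]) ∪ ([7/2, 67] × {-89/3, -94/7, -18/7, 1/8, 7/33, 69/8, 3⋅√2})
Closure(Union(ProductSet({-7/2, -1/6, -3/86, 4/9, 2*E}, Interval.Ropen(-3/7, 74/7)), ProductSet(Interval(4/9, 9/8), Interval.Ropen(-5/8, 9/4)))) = Union(ProductSet({-7/2, -1/6, -3/86, 4/9, 2*E}, Interval(-3/7, 74/7)), ProductSet(Interval(4/9, 9/8), Interval(-5/8, 9/4)))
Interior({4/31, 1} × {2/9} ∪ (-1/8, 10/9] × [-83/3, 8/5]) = (-1/8, 10/9) × (-83/3, 8/5)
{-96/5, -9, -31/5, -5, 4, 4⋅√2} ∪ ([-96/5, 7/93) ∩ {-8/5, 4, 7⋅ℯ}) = {-96/5, -9, -31/5, -5, -8/5, 4, 4⋅√2}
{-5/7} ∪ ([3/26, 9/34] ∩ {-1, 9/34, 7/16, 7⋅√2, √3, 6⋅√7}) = {-5/7, 9/34}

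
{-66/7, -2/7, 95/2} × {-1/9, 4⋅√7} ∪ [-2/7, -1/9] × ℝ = ([-2/7, -1/9] × ℝ) ∪ ({-66/7, -2/7, 95/2} × {-1/9, 4⋅√7})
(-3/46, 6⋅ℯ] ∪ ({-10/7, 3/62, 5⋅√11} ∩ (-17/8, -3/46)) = {-10/7} ∪ (-3/46, 6⋅ℯ]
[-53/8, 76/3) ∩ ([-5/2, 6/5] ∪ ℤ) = {-6, -5, …, 25} ∪ [-5/2, 6/5]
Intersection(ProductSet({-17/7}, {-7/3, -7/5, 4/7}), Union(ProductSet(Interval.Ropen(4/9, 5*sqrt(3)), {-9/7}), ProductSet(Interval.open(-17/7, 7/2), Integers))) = EmptySet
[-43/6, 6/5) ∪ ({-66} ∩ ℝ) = {-66} ∪ [-43/6, 6/5)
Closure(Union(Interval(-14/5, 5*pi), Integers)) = Union(Integers, Interval(-14/5, 5*pi))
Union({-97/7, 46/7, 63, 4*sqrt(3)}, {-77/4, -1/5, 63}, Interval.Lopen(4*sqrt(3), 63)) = Union({-77/4, -97/7, -1/5, 46/7}, Interval(4*sqrt(3), 63))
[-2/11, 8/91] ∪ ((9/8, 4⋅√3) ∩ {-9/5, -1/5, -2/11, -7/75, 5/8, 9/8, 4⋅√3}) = [-2/11, 8/91]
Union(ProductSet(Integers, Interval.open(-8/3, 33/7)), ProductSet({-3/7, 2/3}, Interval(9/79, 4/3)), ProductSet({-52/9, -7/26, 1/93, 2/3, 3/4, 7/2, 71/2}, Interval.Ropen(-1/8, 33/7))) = Union(ProductSet({-3/7, 2/3}, Interval(9/79, 4/3)), ProductSet({-52/9, -7/26, 1/93, 2/3, 3/4, 7/2, 71/2}, Interval.Ropen(-1/8, 33/7)), ProductSet(Integers, Interval.open(-8/3, 33/7)))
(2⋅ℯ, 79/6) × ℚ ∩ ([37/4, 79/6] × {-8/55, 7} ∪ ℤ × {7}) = ({6, 7, …, 13} × {7}) ∪ ([37/4, 79/6) × {-8/55, 7})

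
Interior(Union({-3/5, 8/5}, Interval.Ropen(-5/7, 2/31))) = Interval.open(-5/7, 2/31)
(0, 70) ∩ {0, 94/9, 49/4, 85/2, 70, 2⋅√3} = {94/9, 49/4, 85/2, 2⋅√3}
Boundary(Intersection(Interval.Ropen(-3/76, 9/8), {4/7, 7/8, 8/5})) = {4/7, 7/8}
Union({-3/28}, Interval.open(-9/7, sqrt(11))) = Interval.open(-9/7, sqrt(11))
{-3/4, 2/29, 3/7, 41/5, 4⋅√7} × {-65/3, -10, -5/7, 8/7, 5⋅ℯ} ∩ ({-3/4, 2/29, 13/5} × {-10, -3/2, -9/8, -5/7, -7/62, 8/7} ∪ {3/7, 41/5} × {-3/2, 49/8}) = {-3/4, 2/29} × {-10, -5/7, 8/7}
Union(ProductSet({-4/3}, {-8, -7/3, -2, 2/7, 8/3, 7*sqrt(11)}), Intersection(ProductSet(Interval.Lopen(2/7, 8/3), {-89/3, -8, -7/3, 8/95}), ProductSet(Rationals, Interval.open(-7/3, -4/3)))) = ProductSet({-4/3}, {-8, -7/3, -2, 2/7, 8/3, 7*sqrt(11)})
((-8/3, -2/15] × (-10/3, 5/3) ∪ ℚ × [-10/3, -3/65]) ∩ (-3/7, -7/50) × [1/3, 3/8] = (-3/7, -7/50) × [1/3, 3/8]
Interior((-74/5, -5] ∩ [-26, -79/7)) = (-74/5, -79/7)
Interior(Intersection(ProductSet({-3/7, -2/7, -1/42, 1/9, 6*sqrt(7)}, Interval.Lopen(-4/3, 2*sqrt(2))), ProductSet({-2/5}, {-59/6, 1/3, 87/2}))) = EmptySet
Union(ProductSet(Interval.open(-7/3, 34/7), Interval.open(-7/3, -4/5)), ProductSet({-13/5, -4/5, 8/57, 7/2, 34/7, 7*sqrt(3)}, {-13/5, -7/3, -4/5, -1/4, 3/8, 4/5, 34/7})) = Union(ProductSet({-13/5, -4/5, 8/57, 7/2, 34/7, 7*sqrt(3)}, {-13/5, -7/3, -4/5, -1/4, 3/8, 4/5, 34/7}), ProductSet(Interval.open(-7/3, 34/7), Interval.open(-7/3, -4/5)))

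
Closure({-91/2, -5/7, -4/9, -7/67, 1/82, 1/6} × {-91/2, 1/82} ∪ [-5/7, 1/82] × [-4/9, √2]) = ({-91/2, -5/7, -4/9, -7/67, 1/82, 1/6} × {-91/2, 1/82}) ∪ ([-5/7, 1/82] × [-4/9, √2])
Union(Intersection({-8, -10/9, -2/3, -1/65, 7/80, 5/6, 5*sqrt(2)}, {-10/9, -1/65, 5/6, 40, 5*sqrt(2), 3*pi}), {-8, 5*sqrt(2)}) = {-8, -10/9, -1/65, 5/6, 5*sqrt(2)}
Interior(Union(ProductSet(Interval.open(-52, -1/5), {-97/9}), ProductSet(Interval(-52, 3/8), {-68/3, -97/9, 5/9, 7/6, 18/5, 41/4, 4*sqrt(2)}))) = EmptySet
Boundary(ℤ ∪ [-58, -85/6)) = {-85/6} ∪ (ℤ \ (-58, -85/6))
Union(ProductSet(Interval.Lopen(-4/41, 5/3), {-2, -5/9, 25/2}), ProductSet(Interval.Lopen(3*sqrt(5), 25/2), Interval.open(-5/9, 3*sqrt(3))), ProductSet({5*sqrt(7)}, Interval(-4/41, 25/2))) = Union(ProductSet({5*sqrt(7)}, Interval(-4/41, 25/2)), ProductSet(Interval.Lopen(-4/41, 5/3), {-2, -5/9, 25/2}), ProductSet(Interval.Lopen(3*sqrt(5), 25/2), Interval.open(-5/9, 3*sqrt(3))))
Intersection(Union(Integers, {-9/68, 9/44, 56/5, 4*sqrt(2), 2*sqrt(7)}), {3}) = {3}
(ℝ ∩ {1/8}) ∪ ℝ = ℝ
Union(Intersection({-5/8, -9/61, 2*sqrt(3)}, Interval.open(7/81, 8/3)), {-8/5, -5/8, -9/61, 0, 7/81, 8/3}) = {-8/5, -5/8, -9/61, 0, 7/81, 8/3}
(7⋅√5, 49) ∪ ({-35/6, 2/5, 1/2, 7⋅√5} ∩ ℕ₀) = (7⋅√5, 49)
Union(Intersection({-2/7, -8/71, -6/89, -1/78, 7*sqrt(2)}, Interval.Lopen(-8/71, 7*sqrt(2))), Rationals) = Union({7*sqrt(2)}, Rationals)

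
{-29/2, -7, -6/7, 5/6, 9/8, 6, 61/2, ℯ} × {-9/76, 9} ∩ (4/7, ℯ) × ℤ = {5/6, 9/8} × {9}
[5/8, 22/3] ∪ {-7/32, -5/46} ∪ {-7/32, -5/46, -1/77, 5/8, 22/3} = {-7/32, -5/46, -1/77} ∪ [5/8, 22/3]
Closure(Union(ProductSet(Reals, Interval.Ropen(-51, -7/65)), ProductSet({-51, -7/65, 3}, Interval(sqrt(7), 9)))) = Union(ProductSet({-51, -7/65, 3}, Interval(sqrt(7), 9)), ProductSet(Reals, Interval(-51, -7/65)))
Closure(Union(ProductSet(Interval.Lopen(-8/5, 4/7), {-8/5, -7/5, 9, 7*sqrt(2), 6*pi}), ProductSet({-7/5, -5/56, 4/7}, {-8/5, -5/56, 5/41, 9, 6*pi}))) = Union(ProductSet({-7/5, -5/56, 4/7}, {-8/5, -5/56, 5/41, 9, 6*pi}), ProductSet(Interval(-8/5, 4/7), {-8/5, -7/5, 9, 7*sqrt(2), 6*pi}))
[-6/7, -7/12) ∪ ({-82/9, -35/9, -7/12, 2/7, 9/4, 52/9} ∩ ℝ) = {-82/9, -35/9, 2/7, 9/4, 52/9} ∪ [-6/7, -7/12]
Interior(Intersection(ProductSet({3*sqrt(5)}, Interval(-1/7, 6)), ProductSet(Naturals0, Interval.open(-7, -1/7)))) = EmptySet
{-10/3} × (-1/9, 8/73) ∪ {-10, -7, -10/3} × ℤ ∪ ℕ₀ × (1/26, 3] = ({-10, -7, -10/3} × ℤ) ∪ (ℕ₀ × (1/26, 3]) ∪ ({-10/3} × (-1/9, 8/73))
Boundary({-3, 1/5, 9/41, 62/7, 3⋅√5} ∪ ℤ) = ℤ ∪ {1/5, 9/41, 62/7, 3⋅√5}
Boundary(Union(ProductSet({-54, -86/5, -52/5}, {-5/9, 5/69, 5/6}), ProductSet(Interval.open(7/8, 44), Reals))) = Union(ProductSet({7/8, 44}, Reals), ProductSet({-54, -86/5, -52/5}, {-5/9, 5/69, 5/6}))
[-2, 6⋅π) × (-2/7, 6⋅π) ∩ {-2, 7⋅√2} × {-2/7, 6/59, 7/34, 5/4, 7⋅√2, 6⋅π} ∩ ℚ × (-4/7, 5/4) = {-2} × {6/59, 7/34}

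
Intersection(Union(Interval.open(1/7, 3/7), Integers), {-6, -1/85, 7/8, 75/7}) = {-6}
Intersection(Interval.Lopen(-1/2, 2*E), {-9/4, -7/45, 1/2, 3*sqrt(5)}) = {-7/45, 1/2}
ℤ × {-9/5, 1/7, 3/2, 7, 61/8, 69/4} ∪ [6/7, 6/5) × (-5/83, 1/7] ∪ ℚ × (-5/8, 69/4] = (ℚ × (-5/8, 69/4]) ∪ (ℤ × {-9/5, 1/7, 3/2, 7, 61/8, 69/4}) ∪ ([6/7, 6/5) × (-5/83, 1/7])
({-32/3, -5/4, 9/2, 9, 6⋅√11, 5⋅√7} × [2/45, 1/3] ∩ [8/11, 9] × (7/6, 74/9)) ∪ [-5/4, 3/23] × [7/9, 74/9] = [-5/4, 3/23] × [7/9, 74/9]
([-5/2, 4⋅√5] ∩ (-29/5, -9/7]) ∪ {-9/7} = [-5/2, -9/7]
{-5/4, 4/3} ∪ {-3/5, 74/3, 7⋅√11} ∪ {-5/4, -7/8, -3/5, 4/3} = {-5/4, -7/8, -3/5, 4/3, 74/3, 7⋅√11}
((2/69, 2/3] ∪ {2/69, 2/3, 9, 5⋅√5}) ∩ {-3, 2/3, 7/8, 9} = {2/3, 9}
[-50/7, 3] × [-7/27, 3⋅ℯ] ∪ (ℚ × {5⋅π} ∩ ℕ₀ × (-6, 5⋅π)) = [-50/7, 3] × [-7/27, 3⋅ℯ]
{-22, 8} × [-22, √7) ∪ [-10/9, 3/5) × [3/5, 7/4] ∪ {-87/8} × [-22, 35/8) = ({-87/8} × [-22, 35/8)) ∪ ({-22, 8} × [-22, √7)) ∪ ([-10/9, 3/5) × [3/5, 7/4])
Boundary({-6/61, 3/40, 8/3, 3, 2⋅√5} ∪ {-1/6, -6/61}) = {-1/6, -6/61, 3/40, 8/3, 3, 2⋅√5}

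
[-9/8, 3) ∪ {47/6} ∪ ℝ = (-∞, ∞)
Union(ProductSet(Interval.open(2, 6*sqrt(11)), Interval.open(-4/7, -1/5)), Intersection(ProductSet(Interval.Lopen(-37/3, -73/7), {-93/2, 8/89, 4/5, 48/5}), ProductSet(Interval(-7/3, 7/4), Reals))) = ProductSet(Interval.open(2, 6*sqrt(11)), Interval.open(-4/7, -1/5))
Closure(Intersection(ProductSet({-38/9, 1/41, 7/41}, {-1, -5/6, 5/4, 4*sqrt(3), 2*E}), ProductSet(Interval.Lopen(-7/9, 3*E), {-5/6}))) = ProductSet({1/41, 7/41}, {-5/6})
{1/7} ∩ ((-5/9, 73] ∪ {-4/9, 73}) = {1/7}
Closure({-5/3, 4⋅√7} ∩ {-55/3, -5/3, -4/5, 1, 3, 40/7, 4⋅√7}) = {-5/3, 4⋅√7}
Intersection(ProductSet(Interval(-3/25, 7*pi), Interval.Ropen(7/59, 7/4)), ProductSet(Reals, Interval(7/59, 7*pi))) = ProductSet(Interval(-3/25, 7*pi), Interval.Ropen(7/59, 7/4))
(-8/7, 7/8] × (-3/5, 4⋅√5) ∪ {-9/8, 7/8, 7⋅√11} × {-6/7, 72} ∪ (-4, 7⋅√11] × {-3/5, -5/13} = ({-9/8, 7/8, 7⋅√11} × {-6/7, 72}) ∪ ((-4, 7⋅√11] × {-3/5, -5/13}) ∪ ((-8/7, 7/8] × (-3/5, 4⋅√5))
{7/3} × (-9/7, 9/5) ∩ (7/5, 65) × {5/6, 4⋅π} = {7/3} × {5/6}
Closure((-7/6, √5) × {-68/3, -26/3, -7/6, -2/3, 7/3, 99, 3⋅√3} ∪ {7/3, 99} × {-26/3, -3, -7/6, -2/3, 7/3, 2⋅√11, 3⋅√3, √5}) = ([-7/6, √5] × {-68/3, -26/3, -7/6, -2/3, 7/3, 99, 3⋅√3}) ∪ ({7/3, 99} × {-26/3, -3, -7/6, -2/3, 7/3, 2⋅√11, 3⋅√3, √5})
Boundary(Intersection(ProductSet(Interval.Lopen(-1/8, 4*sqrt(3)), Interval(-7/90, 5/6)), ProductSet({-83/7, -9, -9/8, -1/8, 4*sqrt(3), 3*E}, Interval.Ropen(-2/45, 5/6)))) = ProductSet({4*sqrt(3)}, Interval(-2/45, 5/6))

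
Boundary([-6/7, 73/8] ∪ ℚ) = (-∞, -6/7] ∪ [73/8, ∞)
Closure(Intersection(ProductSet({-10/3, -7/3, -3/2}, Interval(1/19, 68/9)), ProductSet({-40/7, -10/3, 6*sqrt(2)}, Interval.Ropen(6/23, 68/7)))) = ProductSet({-10/3}, Interval(6/23, 68/9))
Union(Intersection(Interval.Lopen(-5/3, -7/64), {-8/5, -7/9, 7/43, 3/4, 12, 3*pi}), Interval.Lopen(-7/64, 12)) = Union({-8/5, -7/9}, Interval.Lopen(-7/64, 12))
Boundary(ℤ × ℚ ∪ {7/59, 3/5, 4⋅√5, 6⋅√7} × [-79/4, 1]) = (ℤ × ℝ) ∪ ({7/59, 3/5, 4⋅√5, 6⋅√7} × [-79/4, 1])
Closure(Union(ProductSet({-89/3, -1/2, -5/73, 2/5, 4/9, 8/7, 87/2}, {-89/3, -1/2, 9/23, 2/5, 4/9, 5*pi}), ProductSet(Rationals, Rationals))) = ProductSet(Reals, Reals)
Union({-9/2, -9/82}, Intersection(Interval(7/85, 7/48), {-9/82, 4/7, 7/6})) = {-9/2, -9/82}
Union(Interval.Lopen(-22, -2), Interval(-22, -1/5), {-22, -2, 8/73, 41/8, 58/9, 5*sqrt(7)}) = Union({8/73, 41/8, 58/9, 5*sqrt(7)}, Interval(-22, -1/5))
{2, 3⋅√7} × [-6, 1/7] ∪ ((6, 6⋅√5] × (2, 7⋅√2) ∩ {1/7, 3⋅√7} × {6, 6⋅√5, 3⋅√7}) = ({2, 3⋅√7} × [-6, 1/7]) ∪ ({3⋅√7} × {6, 3⋅√7})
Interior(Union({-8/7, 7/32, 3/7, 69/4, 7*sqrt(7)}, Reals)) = Reals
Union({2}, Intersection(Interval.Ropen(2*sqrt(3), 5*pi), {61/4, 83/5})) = {2, 61/4}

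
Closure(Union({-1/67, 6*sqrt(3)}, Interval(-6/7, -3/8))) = Union({-1/67, 6*sqrt(3)}, Interval(-6/7, -3/8))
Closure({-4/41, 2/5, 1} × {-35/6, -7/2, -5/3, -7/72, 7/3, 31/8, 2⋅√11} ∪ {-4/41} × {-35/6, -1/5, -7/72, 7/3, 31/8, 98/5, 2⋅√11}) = ({-4/41} × {-35/6, -1/5, -7/72, 7/3, 31/8, 98/5, 2⋅√11}) ∪ ({-4/41, 2/5, 1} × {-35/6, -7/2, -5/3, -7/72, 7/3, 31/8, 2⋅√11})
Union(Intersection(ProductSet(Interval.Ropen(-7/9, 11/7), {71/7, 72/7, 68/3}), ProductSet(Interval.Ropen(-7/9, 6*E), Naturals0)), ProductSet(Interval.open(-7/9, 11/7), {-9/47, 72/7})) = ProductSet(Interval.open(-7/9, 11/7), {-9/47, 72/7})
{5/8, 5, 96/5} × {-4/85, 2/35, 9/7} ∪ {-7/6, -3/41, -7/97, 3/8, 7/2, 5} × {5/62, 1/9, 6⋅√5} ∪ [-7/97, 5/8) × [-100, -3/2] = ({5/8, 5, 96/5} × {-4/85, 2/35, 9/7}) ∪ ([-7/97, 5/8) × [-100, -3/2]) ∪ ({-7/6, -3/41, -7/97, 3/8, 7/2, 5} × {5/62, 1/9, 6⋅√5})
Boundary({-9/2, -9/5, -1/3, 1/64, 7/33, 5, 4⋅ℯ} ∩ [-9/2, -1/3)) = {-9/2, -9/5}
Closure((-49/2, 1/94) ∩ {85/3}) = ∅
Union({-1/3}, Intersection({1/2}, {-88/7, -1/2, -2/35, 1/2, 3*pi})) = {-1/3, 1/2}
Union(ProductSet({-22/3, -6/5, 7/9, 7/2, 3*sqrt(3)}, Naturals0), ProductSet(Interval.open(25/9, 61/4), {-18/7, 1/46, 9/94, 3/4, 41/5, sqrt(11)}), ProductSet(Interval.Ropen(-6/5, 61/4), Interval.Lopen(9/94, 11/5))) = Union(ProductSet({-22/3, -6/5, 7/9, 7/2, 3*sqrt(3)}, Naturals0), ProductSet(Interval.Ropen(-6/5, 61/4), Interval.Lopen(9/94, 11/5)), ProductSet(Interval.open(25/9, 61/4), {-18/7, 1/46, 9/94, 3/4, 41/5, sqrt(11)}))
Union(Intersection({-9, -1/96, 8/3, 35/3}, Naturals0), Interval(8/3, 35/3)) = Interval(8/3, 35/3)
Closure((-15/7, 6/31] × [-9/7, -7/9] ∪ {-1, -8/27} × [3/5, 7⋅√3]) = ([-15/7, 6/31] × [-9/7, -7/9]) ∪ ({-1, -8/27} × [3/5, 7⋅√3])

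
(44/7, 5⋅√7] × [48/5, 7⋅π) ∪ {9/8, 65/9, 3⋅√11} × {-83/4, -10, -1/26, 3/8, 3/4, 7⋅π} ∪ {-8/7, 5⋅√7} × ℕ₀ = ({-8/7, 5⋅√7} × ℕ₀) ∪ ((44/7, 5⋅√7] × [48/5, 7⋅π)) ∪ ({9/8, 65/9, 3⋅√11} × {-83/4, -10, -1/26, 3/8, 3/4, 7⋅π})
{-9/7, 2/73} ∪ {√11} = {-9/7, 2/73, √11}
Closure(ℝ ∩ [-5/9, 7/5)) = [-5/9, 7/5]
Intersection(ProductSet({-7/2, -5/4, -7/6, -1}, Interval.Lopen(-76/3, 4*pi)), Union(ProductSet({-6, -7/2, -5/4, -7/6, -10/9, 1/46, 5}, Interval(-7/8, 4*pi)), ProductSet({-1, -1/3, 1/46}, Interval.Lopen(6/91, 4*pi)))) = Union(ProductSet({-1}, Interval.Lopen(6/91, 4*pi)), ProductSet({-7/2, -5/4, -7/6}, Interval(-7/8, 4*pi)))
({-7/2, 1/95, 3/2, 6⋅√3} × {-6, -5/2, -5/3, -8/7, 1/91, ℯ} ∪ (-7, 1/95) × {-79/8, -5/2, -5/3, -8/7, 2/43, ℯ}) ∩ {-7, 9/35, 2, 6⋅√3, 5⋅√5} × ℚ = {6⋅√3} × {-6, -5/2, -5/3, -8/7, 1/91}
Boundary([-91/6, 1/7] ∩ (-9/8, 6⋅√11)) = {-9/8, 1/7}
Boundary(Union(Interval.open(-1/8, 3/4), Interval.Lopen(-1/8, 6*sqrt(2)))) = {-1/8, 6*sqrt(2)}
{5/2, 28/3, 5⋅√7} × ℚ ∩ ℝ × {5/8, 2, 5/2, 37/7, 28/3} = {5/2, 28/3, 5⋅√7} × {5/8, 2, 5/2, 37/7, 28/3}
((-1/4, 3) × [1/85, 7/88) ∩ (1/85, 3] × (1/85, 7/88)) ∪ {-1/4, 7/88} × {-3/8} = ({-1/4, 7/88} × {-3/8}) ∪ ((1/85, 3) × (1/85, 7/88))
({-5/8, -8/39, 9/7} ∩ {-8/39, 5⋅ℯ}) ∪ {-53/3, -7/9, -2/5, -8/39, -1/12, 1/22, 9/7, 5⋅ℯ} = {-53/3, -7/9, -2/5, -8/39, -1/12, 1/22, 9/7, 5⋅ℯ}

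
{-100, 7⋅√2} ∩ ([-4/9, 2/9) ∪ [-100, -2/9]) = {-100}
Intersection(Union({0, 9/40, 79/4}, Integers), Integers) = Integers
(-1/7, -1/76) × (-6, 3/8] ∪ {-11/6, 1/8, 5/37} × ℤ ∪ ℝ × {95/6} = (ℝ × {95/6}) ∪ ({-11/6, 1/8, 5/37} × ℤ) ∪ ((-1/7, -1/76) × (-6, 3/8])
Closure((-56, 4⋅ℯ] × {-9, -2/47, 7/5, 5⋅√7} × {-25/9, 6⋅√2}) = [-56, 4⋅ℯ] × {-9, -2/47, 7/5, 5⋅√7} × {-25/9, 6⋅√2}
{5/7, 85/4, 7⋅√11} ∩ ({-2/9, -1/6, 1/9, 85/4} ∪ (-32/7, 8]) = {5/7, 85/4}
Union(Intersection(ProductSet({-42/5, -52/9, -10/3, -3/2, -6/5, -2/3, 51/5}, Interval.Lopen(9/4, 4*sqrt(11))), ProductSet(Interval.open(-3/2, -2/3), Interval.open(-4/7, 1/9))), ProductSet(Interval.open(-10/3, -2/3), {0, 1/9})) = ProductSet(Interval.open(-10/3, -2/3), {0, 1/9})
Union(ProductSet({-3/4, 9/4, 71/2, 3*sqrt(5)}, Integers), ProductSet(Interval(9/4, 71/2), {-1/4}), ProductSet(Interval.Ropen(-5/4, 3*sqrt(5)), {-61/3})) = Union(ProductSet({-3/4, 9/4, 71/2, 3*sqrt(5)}, Integers), ProductSet(Interval.Ropen(-5/4, 3*sqrt(5)), {-61/3}), ProductSet(Interval(9/4, 71/2), {-1/4}))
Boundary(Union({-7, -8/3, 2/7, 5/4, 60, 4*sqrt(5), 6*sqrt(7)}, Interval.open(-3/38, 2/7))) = {-7, -8/3, -3/38, 2/7, 5/4, 60, 4*sqrt(5), 6*sqrt(7)}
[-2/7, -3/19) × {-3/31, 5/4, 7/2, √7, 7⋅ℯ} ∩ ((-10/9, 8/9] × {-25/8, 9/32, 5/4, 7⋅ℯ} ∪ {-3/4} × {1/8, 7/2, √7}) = [-2/7, -3/19) × {5/4, 7⋅ℯ}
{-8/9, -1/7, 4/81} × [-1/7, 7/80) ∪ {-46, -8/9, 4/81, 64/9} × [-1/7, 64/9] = ({-8/9, -1/7, 4/81} × [-1/7, 7/80)) ∪ ({-46, -8/9, 4/81, 64/9} × [-1/7, 64/9])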